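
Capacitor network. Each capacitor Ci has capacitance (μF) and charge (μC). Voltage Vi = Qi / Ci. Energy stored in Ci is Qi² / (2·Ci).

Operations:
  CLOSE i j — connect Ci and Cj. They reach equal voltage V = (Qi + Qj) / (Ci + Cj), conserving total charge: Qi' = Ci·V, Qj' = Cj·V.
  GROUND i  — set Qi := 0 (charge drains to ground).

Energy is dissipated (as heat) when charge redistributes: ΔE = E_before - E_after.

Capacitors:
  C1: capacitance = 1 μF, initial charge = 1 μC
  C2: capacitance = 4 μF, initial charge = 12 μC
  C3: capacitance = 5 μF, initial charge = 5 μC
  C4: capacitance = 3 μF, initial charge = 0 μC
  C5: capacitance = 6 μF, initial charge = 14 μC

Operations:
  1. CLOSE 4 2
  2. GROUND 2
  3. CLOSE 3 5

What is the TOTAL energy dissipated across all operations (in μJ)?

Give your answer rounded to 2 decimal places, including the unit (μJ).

Initial: C1(1μF, Q=1μC, V=1.00V), C2(4μF, Q=12μC, V=3.00V), C3(5μF, Q=5μC, V=1.00V), C4(3μF, Q=0μC, V=0.00V), C5(6μF, Q=14μC, V=2.33V)
Op 1: CLOSE 4-2: Q_total=12.00, C_total=7.00, V=1.71; Q4=5.14, Q2=6.86; dissipated=7.714
Op 2: GROUND 2: Q2=0; energy lost=5.878
Op 3: CLOSE 3-5: Q_total=19.00, C_total=11.00, V=1.73; Q3=8.64, Q5=10.36; dissipated=2.424
Total dissipated: 16.016 μJ

Answer: 16.02 μJ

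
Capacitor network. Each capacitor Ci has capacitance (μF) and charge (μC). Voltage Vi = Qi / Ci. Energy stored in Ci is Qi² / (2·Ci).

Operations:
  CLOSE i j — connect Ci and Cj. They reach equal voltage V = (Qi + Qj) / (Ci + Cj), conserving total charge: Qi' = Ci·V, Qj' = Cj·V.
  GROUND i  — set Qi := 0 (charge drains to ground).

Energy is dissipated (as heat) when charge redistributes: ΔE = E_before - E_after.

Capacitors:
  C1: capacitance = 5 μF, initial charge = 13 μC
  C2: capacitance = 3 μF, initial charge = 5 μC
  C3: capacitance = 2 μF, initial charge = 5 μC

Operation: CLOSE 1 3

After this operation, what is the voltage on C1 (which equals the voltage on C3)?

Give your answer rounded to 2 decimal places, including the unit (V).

Initial: C1(5μF, Q=13μC, V=2.60V), C2(3μF, Q=5μC, V=1.67V), C3(2μF, Q=5μC, V=2.50V)
Op 1: CLOSE 1-3: Q_total=18.00, C_total=7.00, V=2.57; Q1=12.86, Q3=5.14; dissipated=0.007

Answer: 2.57 V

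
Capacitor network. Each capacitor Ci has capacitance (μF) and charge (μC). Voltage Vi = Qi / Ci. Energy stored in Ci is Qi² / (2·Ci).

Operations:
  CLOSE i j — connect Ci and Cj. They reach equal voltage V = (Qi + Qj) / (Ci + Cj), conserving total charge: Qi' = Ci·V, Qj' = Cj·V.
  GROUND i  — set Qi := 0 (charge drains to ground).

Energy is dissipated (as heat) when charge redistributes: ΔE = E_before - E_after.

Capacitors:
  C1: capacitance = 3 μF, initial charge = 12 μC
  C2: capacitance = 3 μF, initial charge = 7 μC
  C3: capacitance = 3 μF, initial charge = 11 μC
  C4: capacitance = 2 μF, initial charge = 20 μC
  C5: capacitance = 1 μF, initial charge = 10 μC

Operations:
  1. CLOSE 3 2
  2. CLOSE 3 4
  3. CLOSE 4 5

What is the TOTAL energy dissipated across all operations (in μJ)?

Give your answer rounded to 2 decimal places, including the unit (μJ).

Answer: 36.61 μJ

Derivation:
Initial: C1(3μF, Q=12μC, V=4.00V), C2(3μF, Q=7μC, V=2.33V), C3(3μF, Q=11μC, V=3.67V), C4(2μF, Q=20μC, V=10.00V), C5(1μF, Q=10μC, V=10.00V)
Op 1: CLOSE 3-2: Q_total=18.00, C_total=6.00, V=3.00; Q3=9.00, Q2=9.00; dissipated=1.333
Op 2: CLOSE 3-4: Q_total=29.00, C_total=5.00, V=5.80; Q3=17.40, Q4=11.60; dissipated=29.400
Op 3: CLOSE 4-5: Q_total=21.60, C_total=3.00, V=7.20; Q4=14.40, Q5=7.20; dissipated=5.880
Total dissipated: 36.613 μJ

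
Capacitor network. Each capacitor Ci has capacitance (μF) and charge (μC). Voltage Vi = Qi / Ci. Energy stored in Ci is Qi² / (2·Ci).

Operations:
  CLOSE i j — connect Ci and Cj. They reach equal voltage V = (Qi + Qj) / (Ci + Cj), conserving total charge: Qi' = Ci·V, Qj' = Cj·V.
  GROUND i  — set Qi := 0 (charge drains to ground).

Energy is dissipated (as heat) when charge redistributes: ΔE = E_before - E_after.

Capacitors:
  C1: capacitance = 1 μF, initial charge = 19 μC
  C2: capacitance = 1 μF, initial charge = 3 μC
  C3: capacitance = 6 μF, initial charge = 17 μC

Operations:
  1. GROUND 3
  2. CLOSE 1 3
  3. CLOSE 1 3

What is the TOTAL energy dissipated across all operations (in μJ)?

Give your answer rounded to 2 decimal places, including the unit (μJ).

Initial: C1(1μF, Q=19μC, V=19.00V), C2(1μF, Q=3μC, V=3.00V), C3(6μF, Q=17μC, V=2.83V)
Op 1: GROUND 3: Q3=0; energy lost=24.083
Op 2: CLOSE 1-3: Q_total=19.00, C_total=7.00, V=2.71; Q1=2.71, Q3=16.29; dissipated=154.714
Op 3: CLOSE 1-3: Q_total=19.00, C_total=7.00, V=2.71; Q1=2.71, Q3=16.29; dissipated=0.000
Total dissipated: 178.798 μJ

Answer: 178.80 μJ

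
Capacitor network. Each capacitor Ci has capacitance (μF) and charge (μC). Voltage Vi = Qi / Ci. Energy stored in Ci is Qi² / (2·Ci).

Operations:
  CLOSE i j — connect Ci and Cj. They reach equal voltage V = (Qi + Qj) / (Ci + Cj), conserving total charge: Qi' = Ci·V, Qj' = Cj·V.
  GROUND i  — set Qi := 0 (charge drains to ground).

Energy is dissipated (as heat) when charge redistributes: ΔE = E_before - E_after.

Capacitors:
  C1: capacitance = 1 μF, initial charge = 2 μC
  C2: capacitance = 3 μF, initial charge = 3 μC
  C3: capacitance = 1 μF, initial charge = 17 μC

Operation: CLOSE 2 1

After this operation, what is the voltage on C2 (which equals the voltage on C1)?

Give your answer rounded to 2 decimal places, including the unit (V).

Initial: C1(1μF, Q=2μC, V=2.00V), C2(3μF, Q=3μC, V=1.00V), C3(1μF, Q=17μC, V=17.00V)
Op 1: CLOSE 2-1: Q_total=5.00, C_total=4.00, V=1.25; Q2=3.75, Q1=1.25; dissipated=0.375

Answer: 1.25 V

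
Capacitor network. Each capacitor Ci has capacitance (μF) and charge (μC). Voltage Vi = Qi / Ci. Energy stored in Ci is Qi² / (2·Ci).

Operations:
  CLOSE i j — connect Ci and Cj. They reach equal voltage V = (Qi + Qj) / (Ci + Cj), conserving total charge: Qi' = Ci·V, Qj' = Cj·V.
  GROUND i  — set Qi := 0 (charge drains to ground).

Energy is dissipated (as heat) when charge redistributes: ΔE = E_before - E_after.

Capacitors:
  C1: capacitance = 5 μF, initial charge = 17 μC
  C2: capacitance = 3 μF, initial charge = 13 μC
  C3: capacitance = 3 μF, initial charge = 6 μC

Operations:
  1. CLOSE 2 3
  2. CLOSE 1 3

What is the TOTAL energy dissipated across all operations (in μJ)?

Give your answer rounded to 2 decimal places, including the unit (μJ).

Initial: C1(5μF, Q=17μC, V=3.40V), C2(3μF, Q=13μC, V=4.33V), C3(3μF, Q=6μC, V=2.00V)
Op 1: CLOSE 2-3: Q_total=19.00, C_total=6.00, V=3.17; Q2=9.50, Q3=9.50; dissipated=4.083
Op 2: CLOSE 1-3: Q_total=26.50, C_total=8.00, V=3.31; Q1=16.56, Q3=9.94; dissipated=0.051
Total dissipated: 4.134 μJ

Answer: 4.13 μJ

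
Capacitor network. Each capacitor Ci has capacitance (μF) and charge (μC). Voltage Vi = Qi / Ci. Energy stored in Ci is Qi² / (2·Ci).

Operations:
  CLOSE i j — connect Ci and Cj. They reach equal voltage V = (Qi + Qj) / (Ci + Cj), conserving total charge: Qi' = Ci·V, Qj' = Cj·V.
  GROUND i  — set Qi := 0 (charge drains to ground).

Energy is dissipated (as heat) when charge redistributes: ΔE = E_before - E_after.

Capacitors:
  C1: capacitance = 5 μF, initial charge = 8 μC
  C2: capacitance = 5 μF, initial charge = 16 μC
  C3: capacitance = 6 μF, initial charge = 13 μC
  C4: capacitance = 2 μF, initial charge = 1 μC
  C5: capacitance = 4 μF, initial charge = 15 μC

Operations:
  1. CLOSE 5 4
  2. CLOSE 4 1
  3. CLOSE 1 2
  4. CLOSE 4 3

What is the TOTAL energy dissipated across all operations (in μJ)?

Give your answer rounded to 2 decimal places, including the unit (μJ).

Answer: 10.00 μJ

Derivation:
Initial: C1(5μF, Q=8μC, V=1.60V), C2(5μF, Q=16μC, V=3.20V), C3(6μF, Q=13μC, V=2.17V), C4(2μF, Q=1μC, V=0.50V), C5(4μF, Q=15μC, V=3.75V)
Op 1: CLOSE 5-4: Q_total=16.00, C_total=6.00, V=2.67; Q5=10.67, Q4=5.33; dissipated=7.042
Op 2: CLOSE 4-1: Q_total=13.33, C_total=7.00, V=1.90; Q4=3.81, Q1=9.52; dissipated=0.813
Op 3: CLOSE 1-2: Q_total=25.52, C_total=10.00, V=2.55; Q1=12.76, Q2=12.76; dissipated=2.097
Op 4: CLOSE 4-3: Q_total=16.81, C_total=8.00, V=2.10; Q4=4.20, Q3=12.61; dissipated=0.051
Total dissipated: 10.003 μJ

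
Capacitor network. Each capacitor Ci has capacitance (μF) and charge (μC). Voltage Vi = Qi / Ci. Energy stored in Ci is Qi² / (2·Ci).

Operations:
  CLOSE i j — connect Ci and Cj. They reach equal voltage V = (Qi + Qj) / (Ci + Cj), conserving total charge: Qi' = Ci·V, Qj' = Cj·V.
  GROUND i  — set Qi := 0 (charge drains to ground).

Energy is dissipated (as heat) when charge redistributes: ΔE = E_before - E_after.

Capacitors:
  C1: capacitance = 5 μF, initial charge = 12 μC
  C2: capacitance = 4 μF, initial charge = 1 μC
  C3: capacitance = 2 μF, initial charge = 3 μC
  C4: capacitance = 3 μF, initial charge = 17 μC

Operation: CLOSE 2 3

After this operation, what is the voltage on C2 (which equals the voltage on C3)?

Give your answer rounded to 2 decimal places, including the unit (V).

Answer: 0.67 V

Derivation:
Initial: C1(5μF, Q=12μC, V=2.40V), C2(4μF, Q=1μC, V=0.25V), C3(2μF, Q=3μC, V=1.50V), C4(3μF, Q=17μC, V=5.67V)
Op 1: CLOSE 2-3: Q_total=4.00, C_total=6.00, V=0.67; Q2=2.67, Q3=1.33; dissipated=1.042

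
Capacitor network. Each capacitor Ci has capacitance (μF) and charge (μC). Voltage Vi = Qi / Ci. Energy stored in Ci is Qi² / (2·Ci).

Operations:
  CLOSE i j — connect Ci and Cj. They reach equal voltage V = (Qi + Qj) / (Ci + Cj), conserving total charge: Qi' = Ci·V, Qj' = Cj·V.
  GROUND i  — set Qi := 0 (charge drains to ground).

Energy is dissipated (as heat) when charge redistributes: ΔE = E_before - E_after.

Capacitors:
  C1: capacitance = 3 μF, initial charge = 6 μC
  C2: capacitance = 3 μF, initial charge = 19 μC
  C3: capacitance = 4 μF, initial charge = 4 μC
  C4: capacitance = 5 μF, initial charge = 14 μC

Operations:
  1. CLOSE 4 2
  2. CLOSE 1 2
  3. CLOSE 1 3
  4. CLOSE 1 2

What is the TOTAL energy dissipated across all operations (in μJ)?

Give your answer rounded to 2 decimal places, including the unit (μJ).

Initial: C1(3μF, Q=6μC, V=2.00V), C2(3μF, Q=19μC, V=6.33V), C3(4μF, Q=4μC, V=1.00V), C4(5μF, Q=14μC, V=2.80V)
Op 1: CLOSE 4-2: Q_total=33.00, C_total=8.00, V=4.12; Q4=20.62, Q2=12.38; dissipated=11.704
Op 2: CLOSE 1-2: Q_total=18.38, C_total=6.00, V=3.06; Q1=9.19, Q2=9.19; dissipated=3.387
Op 3: CLOSE 1-3: Q_total=13.19, C_total=7.00, V=1.88; Q1=5.65, Q3=7.54; dissipated=3.646
Op 4: CLOSE 1-2: Q_total=14.84, C_total=6.00, V=2.47; Q1=7.42, Q2=7.42; dissipated=1.042
Total dissipated: 19.779 μJ

Answer: 19.78 μJ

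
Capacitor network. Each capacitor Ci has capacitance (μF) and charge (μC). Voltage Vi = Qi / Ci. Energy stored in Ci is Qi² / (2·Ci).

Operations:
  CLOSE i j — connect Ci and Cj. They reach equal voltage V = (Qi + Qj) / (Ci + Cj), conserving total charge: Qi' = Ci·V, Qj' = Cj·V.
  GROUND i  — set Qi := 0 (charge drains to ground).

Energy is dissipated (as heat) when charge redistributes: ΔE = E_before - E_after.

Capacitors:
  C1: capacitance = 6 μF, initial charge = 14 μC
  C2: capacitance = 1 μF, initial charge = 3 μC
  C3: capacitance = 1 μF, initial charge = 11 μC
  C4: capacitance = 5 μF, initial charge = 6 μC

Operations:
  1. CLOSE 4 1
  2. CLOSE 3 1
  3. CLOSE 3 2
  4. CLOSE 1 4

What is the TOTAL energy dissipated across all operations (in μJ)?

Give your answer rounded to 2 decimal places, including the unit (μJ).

Answer: 40.23 μJ

Derivation:
Initial: C1(6μF, Q=14μC, V=2.33V), C2(1μF, Q=3μC, V=3.00V), C3(1μF, Q=11μC, V=11.00V), C4(5μF, Q=6μC, V=1.20V)
Op 1: CLOSE 4-1: Q_total=20.00, C_total=11.00, V=1.82; Q4=9.09, Q1=10.91; dissipated=1.752
Op 2: CLOSE 3-1: Q_total=21.91, C_total=7.00, V=3.13; Q3=3.13, Q1=18.78; dissipated=36.131
Op 3: CLOSE 3-2: Q_total=6.13, C_total=2.00, V=3.06; Q3=3.06, Q2=3.06; dissipated=0.004
Op 4: CLOSE 1-4: Q_total=27.87, C_total=11.00, V=2.53; Q1=15.20, Q4=12.67; dissipated=2.346
Total dissipated: 40.233 μJ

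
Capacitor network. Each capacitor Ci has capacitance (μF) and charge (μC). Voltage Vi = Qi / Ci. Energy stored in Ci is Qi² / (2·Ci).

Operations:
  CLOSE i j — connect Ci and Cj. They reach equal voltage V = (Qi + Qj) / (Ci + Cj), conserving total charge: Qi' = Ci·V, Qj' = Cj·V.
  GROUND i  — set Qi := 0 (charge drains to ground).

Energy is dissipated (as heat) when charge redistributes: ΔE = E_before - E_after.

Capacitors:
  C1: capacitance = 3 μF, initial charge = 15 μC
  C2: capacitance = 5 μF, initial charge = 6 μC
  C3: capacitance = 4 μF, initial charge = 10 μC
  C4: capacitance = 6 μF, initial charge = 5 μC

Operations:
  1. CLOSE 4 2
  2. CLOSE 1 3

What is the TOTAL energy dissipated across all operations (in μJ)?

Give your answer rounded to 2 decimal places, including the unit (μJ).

Answer: 5.54 μJ

Derivation:
Initial: C1(3μF, Q=15μC, V=5.00V), C2(5μF, Q=6μC, V=1.20V), C3(4μF, Q=10μC, V=2.50V), C4(6μF, Q=5μC, V=0.83V)
Op 1: CLOSE 4-2: Q_total=11.00, C_total=11.00, V=1.00; Q4=6.00, Q2=5.00; dissipated=0.183
Op 2: CLOSE 1-3: Q_total=25.00, C_total=7.00, V=3.57; Q1=10.71, Q3=14.29; dissipated=5.357
Total dissipated: 5.540 μJ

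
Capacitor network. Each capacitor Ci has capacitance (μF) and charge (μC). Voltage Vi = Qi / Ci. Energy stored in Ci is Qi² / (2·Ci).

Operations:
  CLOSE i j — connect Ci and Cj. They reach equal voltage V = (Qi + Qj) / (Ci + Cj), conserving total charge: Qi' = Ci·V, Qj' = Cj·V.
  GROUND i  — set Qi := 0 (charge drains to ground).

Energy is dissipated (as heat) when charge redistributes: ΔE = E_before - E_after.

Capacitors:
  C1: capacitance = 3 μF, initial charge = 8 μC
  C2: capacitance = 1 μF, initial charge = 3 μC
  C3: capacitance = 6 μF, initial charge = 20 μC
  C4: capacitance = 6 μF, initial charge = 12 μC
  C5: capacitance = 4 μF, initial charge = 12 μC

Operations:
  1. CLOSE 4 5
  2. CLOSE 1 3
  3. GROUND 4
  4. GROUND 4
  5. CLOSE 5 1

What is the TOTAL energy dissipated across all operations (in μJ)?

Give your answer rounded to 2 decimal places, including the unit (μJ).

Answer: 19.36 μJ

Derivation:
Initial: C1(3μF, Q=8μC, V=2.67V), C2(1μF, Q=3μC, V=3.00V), C3(6μF, Q=20μC, V=3.33V), C4(6μF, Q=12μC, V=2.00V), C5(4μF, Q=12μC, V=3.00V)
Op 1: CLOSE 4-5: Q_total=24.00, C_total=10.00, V=2.40; Q4=14.40, Q5=9.60; dissipated=1.200
Op 2: CLOSE 1-3: Q_total=28.00, C_total=9.00, V=3.11; Q1=9.33, Q3=18.67; dissipated=0.444
Op 3: GROUND 4: Q4=0; energy lost=17.280
Op 4: GROUND 4: Q4=0; energy lost=0.000
Op 5: CLOSE 5-1: Q_total=18.93, C_total=7.00, V=2.70; Q5=10.82, Q1=8.11; dissipated=0.433
Total dissipated: 19.358 μJ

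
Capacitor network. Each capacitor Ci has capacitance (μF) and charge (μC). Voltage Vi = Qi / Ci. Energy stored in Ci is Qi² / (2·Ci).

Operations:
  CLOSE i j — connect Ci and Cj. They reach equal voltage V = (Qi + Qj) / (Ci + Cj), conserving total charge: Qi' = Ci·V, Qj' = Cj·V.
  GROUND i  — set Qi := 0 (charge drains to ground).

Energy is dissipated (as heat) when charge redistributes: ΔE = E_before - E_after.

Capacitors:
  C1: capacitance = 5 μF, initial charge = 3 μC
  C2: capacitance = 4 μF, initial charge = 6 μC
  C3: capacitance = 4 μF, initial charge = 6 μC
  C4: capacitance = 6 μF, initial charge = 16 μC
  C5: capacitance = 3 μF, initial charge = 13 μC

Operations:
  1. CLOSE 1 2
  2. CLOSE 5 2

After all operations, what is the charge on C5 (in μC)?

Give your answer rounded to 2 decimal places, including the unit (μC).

Initial: C1(5μF, Q=3μC, V=0.60V), C2(4μF, Q=6μC, V=1.50V), C3(4μF, Q=6μC, V=1.50V), C4(6μF, Q=16μC, V=2.67V), C5(3μF, Q=13μC, V=4.33V)
Op 1: CLOSE 1-2: Q_total=9.00, C_total=9.00, V=1.00; Q1=5.00, Q2=4.00; dissipated=0.900
Op 2: CLOSE 5-2: Q_total=17.00, C_total=7.00, V=2.43; Q5=7.29, Q2=9.71; dissipated=9.524
Final charges: Q1=5.00, Q2=9.71, Q3=6.00, Q4=16.00, Q5=7.29

Answer: 7.29 μC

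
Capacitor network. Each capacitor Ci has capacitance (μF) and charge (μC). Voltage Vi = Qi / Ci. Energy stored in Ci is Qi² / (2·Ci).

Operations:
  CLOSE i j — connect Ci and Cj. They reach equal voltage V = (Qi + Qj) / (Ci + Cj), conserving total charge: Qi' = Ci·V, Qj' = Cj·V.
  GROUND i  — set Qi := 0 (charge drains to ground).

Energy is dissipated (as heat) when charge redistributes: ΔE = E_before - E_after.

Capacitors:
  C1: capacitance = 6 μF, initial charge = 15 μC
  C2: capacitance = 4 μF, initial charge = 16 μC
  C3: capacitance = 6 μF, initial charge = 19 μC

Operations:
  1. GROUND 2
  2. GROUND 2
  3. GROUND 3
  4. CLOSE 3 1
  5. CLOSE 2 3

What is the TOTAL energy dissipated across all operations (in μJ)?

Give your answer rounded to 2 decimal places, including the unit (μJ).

Answer: 73.33 μJ

Derivation:
Initial: C1(6μF, Q=15μC, V=2.50V), C2(4μF, Q=16μC, V=4.00V), C3(6μF, Q=19μC, V=3.17V)
Op 1: GROUND 2: Q2=0; energy lost=32.000
Op 2: GROUND 2: Q2=0; energy lost=0.000
Op 3: GROUND 3: Q3=0; energy lost=30.083
Op 4: CLOSE 3-1: Q_total=15.00, C_total=12.00, V=1.25; Q3=7.50, Q1=7.50; dissipated=9.375
Op 5: CLOSE 2-3: Q_total=7.50, C_total=10.00, V=0.75; Q2=3.00, Q3=4.50; dissipated=1.875
Total dissipated: 73.333 μJ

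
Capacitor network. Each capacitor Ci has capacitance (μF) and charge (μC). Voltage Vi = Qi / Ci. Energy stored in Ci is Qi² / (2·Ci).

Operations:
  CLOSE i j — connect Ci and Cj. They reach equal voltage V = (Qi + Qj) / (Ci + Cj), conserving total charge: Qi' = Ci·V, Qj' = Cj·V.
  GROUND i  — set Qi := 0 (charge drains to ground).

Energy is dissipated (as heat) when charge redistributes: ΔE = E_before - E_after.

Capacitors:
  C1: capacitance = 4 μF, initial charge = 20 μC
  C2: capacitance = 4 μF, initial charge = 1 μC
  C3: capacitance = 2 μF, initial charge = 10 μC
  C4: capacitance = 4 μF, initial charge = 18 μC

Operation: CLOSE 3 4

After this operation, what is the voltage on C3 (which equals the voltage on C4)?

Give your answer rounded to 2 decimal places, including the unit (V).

Initial: C1(4μF, Q=20μC, V=5.00V), C2(4μF, Q=1μC, V=0.25V), C3(2μF, Q=10μC, V=5.00V), C4(4μF, Q=18μC, V=4.50V)
Op 1: CLOSE 3-4: Q_total=28.00, C_total=6.00, V=4.67; Q3=9.33, Q4=18.67; dissipated=0.167

Answer: 4.67 V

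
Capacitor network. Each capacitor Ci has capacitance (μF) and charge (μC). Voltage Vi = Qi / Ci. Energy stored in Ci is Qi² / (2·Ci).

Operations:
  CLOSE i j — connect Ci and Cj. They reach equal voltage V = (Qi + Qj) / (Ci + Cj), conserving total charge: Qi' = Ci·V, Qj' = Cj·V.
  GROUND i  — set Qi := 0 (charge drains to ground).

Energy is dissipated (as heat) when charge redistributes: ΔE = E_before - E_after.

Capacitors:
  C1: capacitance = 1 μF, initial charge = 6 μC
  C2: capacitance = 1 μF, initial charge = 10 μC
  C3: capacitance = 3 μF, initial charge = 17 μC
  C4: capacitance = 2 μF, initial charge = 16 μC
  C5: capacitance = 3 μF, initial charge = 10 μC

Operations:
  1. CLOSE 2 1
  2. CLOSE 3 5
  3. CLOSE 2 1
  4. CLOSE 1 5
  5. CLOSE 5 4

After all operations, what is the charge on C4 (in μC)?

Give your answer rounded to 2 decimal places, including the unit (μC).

Answer: 12.85 μC

Derivation:
Initial: C1(1μF, Q=6μC, V=6.00V), C2(1μF, Q=10μC, V=10.00V), C3(3μF, Q=17μC, V=5.67V), C4(2μF, Q=16μC, V=8.00V), C5(3μF, Q=10μC, V=3.33V)
Op 1: CLOSE 2-1: Q_total=16.00, C_total=2.00, V=8.00; Q2=8.00, Q1=8.00; dissipated=4.000
Op 2: CLOSE 3-5: Q_total=27.00, C_total=6.00, V=4.50; Q3=13.50, Q5=13.50; dissipated=4.083
Op 3: CLOSE 2-1: Q_total=16.00, C_total=2.00, V=8.00; Q2=8.00, Q1=8.00; dissipated=0.000
Op 4: CLOSE 1-5: Q_total=21.50, C_total=4.00, V=5.38; Q1=5.38, Q5=16.12; dissipated=4.594
Op 5: CLOSE 5-4: Q_total=32.12, C_total=5.00, V=6.42; Q5=19.27, Q4=12.85; dissipated=4.134
Final charges: Q1=5.38, Q2=8.00, Q3=13.50, Q4=12.85, Q5=19.27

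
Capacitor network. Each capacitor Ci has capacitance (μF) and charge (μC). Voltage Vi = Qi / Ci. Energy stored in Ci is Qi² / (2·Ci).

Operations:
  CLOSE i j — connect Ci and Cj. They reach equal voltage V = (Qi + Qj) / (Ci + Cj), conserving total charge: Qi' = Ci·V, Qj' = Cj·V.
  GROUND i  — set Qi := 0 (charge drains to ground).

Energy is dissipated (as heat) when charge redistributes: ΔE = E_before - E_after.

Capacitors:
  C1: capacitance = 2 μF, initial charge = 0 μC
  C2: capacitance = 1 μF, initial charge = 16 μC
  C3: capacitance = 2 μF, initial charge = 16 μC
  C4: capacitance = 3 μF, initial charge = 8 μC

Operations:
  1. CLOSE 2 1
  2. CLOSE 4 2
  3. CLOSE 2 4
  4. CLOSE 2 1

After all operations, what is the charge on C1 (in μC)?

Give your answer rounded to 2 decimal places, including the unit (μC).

Initial: C1(2μF, Q=0μC, V=0.00V), C2(1μF, Q=16μC, V=16.00V), C3(2μF, Q=16μC, V=8.00V), C4(3μF, Q=8μC, V=2.67V)
Op 1: CLOSE 2-1: Q_total=16.00, C_total=3.00, V=5.33; Q2=5.33, Q1=10.67; dissipated=85.333
Op 2: CLOSE 4-2: Q_total=13.33, C_total=4.00, V=3.33; Q4=10.00, Q2=3.33; dissipated=2.667
Op 3: CLOSE 2-4: Q_total=13.33, C_total=4.00, V=3.33; Q2=3.33, Q4=10.00; dissipated=0.000
Op 4: CLOSE 2-1: Q_total=14.00, C_total=3.00, V=4.67; Q2=4.67, Q1=9.33; dissipated=1.333
Final charges: Q1=9.33, Q2=4.67, Q3=16.00, Q4=10.00

Answer: 9.33 μC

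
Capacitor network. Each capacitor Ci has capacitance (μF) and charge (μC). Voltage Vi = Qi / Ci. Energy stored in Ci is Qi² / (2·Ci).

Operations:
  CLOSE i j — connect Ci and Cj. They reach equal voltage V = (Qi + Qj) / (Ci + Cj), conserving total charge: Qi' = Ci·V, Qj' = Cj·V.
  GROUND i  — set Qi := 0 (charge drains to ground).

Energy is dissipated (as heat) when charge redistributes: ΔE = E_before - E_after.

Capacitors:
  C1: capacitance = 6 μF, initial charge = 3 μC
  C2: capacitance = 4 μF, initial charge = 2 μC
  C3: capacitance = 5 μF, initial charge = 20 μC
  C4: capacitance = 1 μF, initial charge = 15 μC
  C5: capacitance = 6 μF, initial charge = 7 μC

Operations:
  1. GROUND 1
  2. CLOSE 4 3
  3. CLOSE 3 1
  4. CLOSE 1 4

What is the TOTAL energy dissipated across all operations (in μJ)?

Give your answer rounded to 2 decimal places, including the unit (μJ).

Answer: 101.91 μJ

Derivation:
Initial: C1(6μF, Q=3μC, V=0.50V), C2(4μF, Q=2μC, V=0.50V), C3(5μF, Q=20μC, V=4.00V), C4(1μF, Q=15μC, V=15.00V), C5(6μF, Q=7μC, V=1.17V)
Op 1: GROUND 1: Q1=0; energy lost=0.750
Op 2: CLOSE 4-3: Q_total=35.00, C_total=6.00, V=5.83; Q4=5.83, Q3=29.17; dissipated=50.417
Op 3: CLOSE 3-1: Q_total=29.17, C_total=11.00, V=2.65; Q3=13.26, Q1=15.91; dissipated=46.402
Op 4: CLOSE 1-4: Q_total=21.74, C_total=7.00, V=3.11; Q1=18.64, Q4=3.11; dissipated=4.339
Total dissipated: 101.907 μJ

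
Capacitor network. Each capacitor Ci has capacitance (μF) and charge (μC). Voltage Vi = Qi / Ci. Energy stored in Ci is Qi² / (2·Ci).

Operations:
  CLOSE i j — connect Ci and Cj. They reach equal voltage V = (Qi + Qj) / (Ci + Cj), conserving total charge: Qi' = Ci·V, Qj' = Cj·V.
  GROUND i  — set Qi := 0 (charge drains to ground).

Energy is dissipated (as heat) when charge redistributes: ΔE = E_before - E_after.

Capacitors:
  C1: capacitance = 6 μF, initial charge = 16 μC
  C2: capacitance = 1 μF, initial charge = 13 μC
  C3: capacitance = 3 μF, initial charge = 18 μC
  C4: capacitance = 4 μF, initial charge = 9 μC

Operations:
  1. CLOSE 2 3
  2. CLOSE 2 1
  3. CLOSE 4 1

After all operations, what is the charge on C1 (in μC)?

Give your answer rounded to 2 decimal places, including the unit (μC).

Answer: 17.61 μC

Derivation:
Initial: C1(6μF, Q=16μC, V=2.67V), C2(1μF, Q=13μC, V=13.00V), C3(3μF, Q=18μC, V=6.00V), C4(4μF, Q=9μC, V=2.25V)
Op 1: CLOSE 2-3: Q_total=31.00, C_total=4.00, V=7.75; Q2=7.75, Q3=23.25; dissipated=18.375
Op 2: CLOSE 2-1: Q_total=23.75, C_total=7.00, V=3.39; Q2=3.39, Q1=20.36; dissipated=11.074
Op 3: CLOSE 4-1: Q_total=29.36, C_total=10.00, V=2.94; Q4=11.74, Q1=17.61; dissipated=1.567
Final charges: Q1=17.61, Q2=3.39, Q3=23.25, Q4=11.74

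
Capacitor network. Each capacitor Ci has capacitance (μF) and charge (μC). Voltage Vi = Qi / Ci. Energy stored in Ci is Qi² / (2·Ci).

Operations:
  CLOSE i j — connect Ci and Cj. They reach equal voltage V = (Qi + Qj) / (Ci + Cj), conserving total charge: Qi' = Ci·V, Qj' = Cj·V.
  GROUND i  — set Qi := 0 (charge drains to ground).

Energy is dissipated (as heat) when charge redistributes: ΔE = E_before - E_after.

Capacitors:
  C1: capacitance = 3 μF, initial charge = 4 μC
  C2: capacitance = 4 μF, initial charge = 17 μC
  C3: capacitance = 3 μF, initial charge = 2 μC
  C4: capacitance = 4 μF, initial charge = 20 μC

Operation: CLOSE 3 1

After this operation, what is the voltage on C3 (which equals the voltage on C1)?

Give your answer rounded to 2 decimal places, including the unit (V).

Initial: C1(3μF, Q=4μC, V=1.33V), C2(4μF, Q=17μC, V=4.25V), C3(3μF, Q=2μC, V=0.67V), C4(4μF, Q=20μC, V=5.00V)
Op 1: CLOSE 3-1: Q_total=6.00, C_total=6.00, V=1.00; Q3=3.00, Q1=3.00; dissipated=0.333

Answer: 1.00 V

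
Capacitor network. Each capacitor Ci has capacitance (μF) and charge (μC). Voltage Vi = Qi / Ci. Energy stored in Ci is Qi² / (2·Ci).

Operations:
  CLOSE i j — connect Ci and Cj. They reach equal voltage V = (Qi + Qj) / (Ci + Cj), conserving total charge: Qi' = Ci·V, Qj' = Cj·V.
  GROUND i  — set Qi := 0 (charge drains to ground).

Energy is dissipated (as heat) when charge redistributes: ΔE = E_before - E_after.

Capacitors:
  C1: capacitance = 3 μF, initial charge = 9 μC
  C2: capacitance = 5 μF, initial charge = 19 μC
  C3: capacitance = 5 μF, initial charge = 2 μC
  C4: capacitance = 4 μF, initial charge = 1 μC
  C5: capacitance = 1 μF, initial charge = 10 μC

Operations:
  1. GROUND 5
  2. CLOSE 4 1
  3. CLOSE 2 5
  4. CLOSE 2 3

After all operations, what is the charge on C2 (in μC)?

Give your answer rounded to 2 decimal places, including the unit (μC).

Initial: C1(3μF, Q=9μC, V=3.00V), C2(5μF, Q=19μC, V=3.80V), C3(5μF, Q=2μC, V=0.40V), C4(4μF, Q=1μC, V=0.25V), C5(1μF, Q=10μC, V=10.00V)
Op 1: GROUND 5: Q5=0; energy lost=50.000
Op 2: CLOSE 4-1: Q_total=10.00, C_total=7.00, V=1.43; Q4=5.71, Q1=4.29; dissipated=6.482
Op 3: CLOSE 2-5: Q_total=19.00, C_total=6.00, V=3.17; Q2=15.83, Q5=3.17; dissipated=6.017
Op 4: CLOSE 2-3: Q_total=17.83, C_total=10.00, V=1.78; Q2=8.92, Q3=8.92; dissipated=9.568
Final charges: Q1=4.29, Q2=8.92, Q3=8.92, Q4=5.71, Q5=3.17

Answer: 8.92 μC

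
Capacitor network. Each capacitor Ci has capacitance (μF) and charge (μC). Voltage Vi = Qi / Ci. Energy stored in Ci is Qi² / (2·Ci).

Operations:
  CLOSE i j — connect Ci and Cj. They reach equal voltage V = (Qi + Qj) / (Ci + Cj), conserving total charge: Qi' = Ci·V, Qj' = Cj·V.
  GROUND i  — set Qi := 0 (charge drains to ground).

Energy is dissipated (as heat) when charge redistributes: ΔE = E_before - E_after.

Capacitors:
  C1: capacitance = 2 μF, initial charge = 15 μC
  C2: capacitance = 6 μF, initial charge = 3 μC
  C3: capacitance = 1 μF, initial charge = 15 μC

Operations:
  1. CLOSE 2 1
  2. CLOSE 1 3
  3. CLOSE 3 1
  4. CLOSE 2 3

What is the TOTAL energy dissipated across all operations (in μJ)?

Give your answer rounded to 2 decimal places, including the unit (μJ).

Initial: C1(2μF, Q=15μC, V=7.50V), C2(6μF, Q=3μC, V=0.50V), C3(1μF, Q=15μC, V=15.00V)
Op 1: CLOSE 2-1: Q_total=18.00, C_total=8.00, V=2.25; Q2=13.50, Q1=4.50; dissipated=36.750
Op 2: CLOSE 1-3: Q_total=19.50, C_total=3.00, V=6.50; Q1=13.00, Q3=6.50; dissipated=54.188
Op 3: CLOSE 3-1: Q_total=19.50, C_total=3.00, V=6.50; Q3=6.50, Q1=13.00; dissipated=0.000
Op 4: CLOSE 2-3: Q_total=20.00, C_total=7.00, V=2.86; Q2=17.14, Q3=2.86; dissipated=7.741
Total dissipated: 98.679 μJ

Answer: 98.68 μJ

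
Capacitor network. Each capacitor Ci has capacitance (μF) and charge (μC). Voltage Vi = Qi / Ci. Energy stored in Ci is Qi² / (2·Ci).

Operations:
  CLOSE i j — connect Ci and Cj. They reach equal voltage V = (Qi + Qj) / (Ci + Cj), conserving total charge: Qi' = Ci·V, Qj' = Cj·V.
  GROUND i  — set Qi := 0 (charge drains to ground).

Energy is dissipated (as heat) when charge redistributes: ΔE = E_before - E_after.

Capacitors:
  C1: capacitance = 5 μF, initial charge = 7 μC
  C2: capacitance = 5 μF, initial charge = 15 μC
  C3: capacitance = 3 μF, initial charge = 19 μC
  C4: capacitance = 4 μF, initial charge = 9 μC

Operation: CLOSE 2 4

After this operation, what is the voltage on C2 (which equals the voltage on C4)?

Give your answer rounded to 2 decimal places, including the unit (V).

Answer: 2.67 V

Derivation:
Initial: C1(5μF, Q=7μC, V=1.40V), C2(5μF, Q=15μC, V=3.00V), C3(3μF, Q=19μC, V=6.33V), C4(4μF, Q=9μC, V=2.25V)
Op 1: CLOSE 2-4: Q_total=24.00, C_total=9.00, V=2.67; Q2=13.33, Q4=10.67; dissipated=0.625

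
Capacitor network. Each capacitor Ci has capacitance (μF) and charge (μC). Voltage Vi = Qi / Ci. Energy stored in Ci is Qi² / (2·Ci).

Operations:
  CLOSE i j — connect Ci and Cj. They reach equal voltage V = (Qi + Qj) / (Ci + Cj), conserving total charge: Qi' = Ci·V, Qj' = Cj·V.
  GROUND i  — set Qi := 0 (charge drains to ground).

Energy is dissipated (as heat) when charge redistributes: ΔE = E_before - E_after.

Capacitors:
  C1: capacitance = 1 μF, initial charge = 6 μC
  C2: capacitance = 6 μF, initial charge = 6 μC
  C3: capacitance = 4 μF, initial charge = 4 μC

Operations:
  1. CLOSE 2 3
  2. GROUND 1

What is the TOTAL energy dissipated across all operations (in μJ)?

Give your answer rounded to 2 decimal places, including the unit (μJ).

Answer: 18.00 μJ

Derivation:
Initial: C1(1μF, Q=6μC, V=6.00V), C2(6μF, Q=6μC, V=1.00V), C3(4μF, Q=4μC, V=1.00V)
Op 1: CLOSE 2-3: Q_total=10.00, C_total=10.00, V=1.00; Q2=6.00, Q3=4.00; dissipated=0.000
Op 2: GROUND 1: Q1=0; energy lost=18.000
Total dissipated: 18.000 μJ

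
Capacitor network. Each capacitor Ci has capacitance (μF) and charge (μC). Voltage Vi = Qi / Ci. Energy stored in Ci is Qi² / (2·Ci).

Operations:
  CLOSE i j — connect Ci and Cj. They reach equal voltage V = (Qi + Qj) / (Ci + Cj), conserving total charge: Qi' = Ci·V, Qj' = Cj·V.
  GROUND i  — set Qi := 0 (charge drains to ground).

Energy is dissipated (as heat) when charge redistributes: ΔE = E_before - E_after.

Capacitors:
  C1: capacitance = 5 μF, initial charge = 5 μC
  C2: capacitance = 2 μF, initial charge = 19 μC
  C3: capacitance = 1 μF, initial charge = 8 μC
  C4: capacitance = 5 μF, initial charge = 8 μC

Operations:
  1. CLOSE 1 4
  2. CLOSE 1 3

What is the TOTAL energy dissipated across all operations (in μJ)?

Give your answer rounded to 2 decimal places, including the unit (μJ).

Answer: 19.15 μJ

Derivation:
Initial: C1(5μF, Q=5μC, V=1.00V), C2(2μF, Q=19μC, V=9.50V), C3(1μF, Q=8μC, V=8.00V), C4(5μF, Q=8μC, V=1.60V)
Op 1: CLOSE 1-4: Q_total=13.00, C_total=10.00, V=1.30; Q1=6.50, Q4=6.50; dissipated=0.450
Op 2: CLOSE 1-3: Q_total=14.50, C_total=6.00, V=2.42; Q1=12.08, Q3=2.42; dissipated=18.704
Total dissipated: 19.154 μJ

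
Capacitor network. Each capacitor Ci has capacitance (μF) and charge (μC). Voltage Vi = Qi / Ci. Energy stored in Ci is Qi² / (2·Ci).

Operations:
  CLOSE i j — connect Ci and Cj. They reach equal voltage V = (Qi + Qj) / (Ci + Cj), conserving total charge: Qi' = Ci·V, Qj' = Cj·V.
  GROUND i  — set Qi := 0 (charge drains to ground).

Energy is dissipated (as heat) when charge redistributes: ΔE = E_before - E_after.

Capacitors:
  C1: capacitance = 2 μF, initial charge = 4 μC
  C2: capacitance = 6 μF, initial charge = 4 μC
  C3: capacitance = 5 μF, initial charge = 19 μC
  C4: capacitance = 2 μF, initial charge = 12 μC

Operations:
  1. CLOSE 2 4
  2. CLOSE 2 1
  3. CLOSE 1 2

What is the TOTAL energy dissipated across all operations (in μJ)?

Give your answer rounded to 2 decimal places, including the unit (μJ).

Initial: C1(2μF, Q=4μC, V=2.00V), C2(6μF, Q=4μC, V=0.67V), C3(5μF, Q=19μC, V=3.80V), C4(2μF, Q=12μC, V=6.00V)
Op 1: CLOSE 2-4: Q_total=16.00, C_total=8.00, V=2.00; Q2=12.00, Q4=4.00; dissipated=21.333
Op 2: CLOSE 2-1: Q_total=16.00, C_total=8.00, V=2.00; Q2=12.00, Q1=4.00; dissipated=0.000
Op 3: CLOSE 1-2: Q_total=16.00, C_total=8.00, V=2.00; Q1=4.00, Q2=12.00; dissipated=0.000
Total dissipated: 21.333 μJ

Answer: 21.33 μJ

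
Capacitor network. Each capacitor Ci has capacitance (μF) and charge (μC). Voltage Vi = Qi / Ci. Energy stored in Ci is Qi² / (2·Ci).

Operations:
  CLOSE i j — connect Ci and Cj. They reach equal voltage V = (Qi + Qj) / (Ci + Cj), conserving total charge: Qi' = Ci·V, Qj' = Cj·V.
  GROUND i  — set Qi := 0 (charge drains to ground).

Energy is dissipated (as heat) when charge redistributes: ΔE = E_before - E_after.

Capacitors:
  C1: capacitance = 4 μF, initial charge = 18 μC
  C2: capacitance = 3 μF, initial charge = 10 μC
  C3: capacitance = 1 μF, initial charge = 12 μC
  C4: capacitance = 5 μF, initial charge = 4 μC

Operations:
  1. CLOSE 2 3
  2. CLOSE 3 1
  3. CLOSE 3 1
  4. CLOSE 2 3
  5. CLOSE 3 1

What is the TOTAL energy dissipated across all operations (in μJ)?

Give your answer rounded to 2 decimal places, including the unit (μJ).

Initial: C1(4μF, Q=18μC, V=4.50V), C2(3μF, Q=10μC, V=3.33V), C3(1μF, Q=12μC, V=12.00V), C4(5μF, Q=4μC, V=0.80V)
Op 1: CLOSE 2-3: Q_total=22.00, C_total=4.00, V=5.50; Q2=16.50, Q3=5.50; dissipated=28.167
Op 2: CLOSE 3-1: Q_total=23.50, C_total=5.00, V=4.70; Q3=4.70, Q1=18.80; dissipated=0.400
Op 3: CLOSE 3-1: Q_total=23.50, C_total=5.00, V=4.70; Q3=4.70, Q1=18.80; dissipated=0.000
Op 4: CLOSE 2-3: Q_total=21.20, C_total=4.00, V=5.30; Q2=15.90, Q3=5.30; dissipated=0.240
Op 5: CLOSE 3-1: Q_total=24.10, C_total=5.00, V=4.82; Q3=4.82, Q1=19.28; dissipated=0.144
Total dissipated: 28.951 μJ

Answer: 28.95 μJ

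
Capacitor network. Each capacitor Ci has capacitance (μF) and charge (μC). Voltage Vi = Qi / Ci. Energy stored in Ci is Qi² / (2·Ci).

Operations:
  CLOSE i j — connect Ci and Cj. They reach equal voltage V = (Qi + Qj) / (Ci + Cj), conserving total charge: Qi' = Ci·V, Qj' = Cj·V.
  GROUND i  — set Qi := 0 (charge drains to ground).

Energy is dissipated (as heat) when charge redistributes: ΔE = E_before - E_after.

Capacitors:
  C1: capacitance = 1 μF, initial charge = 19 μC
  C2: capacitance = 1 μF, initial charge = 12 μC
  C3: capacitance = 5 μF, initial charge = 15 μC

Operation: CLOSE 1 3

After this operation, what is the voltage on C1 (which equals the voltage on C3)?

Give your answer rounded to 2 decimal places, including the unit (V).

Initial: C1(1μF, Q=19μC, V=19.00V), C2(1μF, Q=12μC, V=12.00V), C3(5μF, Q=15μC, V=3.00V)
Op 1: CLOSE 1-3: Q_total=34.00, C_total=6.00, V=5.67; Q1=5.67, Q3=28.33; dissipated=106.667

Answer: 5.67 V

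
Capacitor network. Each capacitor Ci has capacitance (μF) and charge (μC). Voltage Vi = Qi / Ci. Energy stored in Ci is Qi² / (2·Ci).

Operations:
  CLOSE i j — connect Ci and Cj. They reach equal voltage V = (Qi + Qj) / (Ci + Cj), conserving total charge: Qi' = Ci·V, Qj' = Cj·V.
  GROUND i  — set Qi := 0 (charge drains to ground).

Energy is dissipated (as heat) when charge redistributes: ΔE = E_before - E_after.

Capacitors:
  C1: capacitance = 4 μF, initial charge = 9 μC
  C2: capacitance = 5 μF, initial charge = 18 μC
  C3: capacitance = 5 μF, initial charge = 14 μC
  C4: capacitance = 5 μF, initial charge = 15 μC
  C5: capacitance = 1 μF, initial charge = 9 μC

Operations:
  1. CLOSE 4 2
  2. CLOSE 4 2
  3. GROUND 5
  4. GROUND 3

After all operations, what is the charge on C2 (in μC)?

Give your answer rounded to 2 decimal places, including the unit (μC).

Answer: 16.50 μC

Derivation:
Initial: C1(4μF, Q=9μC, V=2.25V), C2(5μF, Q=18μC, V=3.60V), C3(5μF, Q=14μC, V=2.80V), C4(5μF, Q=15μC, V=3.00V), C5(1μF, Q=9μC, V=9.00V)
Op 1: CLOSE 4-2: Q_total=33.00, C_total=10.00, V=3.30; Q4=16.50, Q2=16.50; dissipated=0.450
Op 2: CLOSE 4-2: Q_total=33.00, C_total=10.00, V=3.30; Q4=16.50, Q2=16.50; dissipated=0.000
Op 3: GROUND 5: Q5=0; energy lost=40.500
Op 4: GROUND 3: Q3=0; energy lost=19.600
Final charges: Q1=9.00, Q2=16.50, Q3=0.00, Q4=16.50, Q5=0.00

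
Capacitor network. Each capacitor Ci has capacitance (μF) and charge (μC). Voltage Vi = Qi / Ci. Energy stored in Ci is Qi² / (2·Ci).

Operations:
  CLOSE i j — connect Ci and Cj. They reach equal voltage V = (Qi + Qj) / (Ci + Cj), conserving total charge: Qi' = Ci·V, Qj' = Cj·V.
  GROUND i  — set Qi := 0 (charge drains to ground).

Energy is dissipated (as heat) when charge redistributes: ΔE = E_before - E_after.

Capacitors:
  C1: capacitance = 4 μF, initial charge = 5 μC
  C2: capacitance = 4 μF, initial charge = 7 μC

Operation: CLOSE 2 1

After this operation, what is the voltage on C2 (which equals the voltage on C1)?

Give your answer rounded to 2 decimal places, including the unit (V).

Initial: C1(4μF, Q=5μC, V=1.25V), C2(4μF, Q=7μC, V=1.75V)
Op 1: CLOSE 2-1: Q_total=12.00, C_total=8.00, V=1.50; Q2=6.00, Q1=6.00; dissipated=0.250

Answer: 1.50 V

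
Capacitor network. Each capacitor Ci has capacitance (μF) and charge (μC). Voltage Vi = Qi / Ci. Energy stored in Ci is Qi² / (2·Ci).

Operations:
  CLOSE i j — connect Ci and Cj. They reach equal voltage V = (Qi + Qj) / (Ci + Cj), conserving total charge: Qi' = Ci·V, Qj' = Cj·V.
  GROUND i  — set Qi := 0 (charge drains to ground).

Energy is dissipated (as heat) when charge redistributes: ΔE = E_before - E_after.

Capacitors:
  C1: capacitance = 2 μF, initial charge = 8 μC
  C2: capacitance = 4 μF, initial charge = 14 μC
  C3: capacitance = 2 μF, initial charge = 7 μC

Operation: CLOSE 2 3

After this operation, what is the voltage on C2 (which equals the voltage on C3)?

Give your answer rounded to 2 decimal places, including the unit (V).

Initial: C1(2μF, Q=8μC, V=4.00V), C2(4μF, Q=14μC, V=3.50V), C3(2μF, Q=7μC, V=3.50V)
Op 1: CLOSE 2-3: Q_total=21.00, C_total=6.00, V=3.50; Q2=14.00, Q3=7.00; dissipated=0.000

Answer: 3.50 V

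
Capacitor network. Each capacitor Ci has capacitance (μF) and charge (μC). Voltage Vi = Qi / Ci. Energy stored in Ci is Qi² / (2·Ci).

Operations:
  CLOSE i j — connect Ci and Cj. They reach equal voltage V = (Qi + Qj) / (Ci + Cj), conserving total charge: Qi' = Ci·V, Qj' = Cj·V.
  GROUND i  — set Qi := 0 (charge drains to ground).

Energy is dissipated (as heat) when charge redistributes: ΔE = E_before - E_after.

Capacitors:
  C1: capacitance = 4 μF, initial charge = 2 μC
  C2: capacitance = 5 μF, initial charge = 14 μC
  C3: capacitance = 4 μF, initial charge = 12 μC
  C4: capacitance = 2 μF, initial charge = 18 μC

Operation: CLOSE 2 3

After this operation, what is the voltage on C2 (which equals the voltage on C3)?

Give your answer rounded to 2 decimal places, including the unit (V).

Initial: C1(4μF, Q=2μC, V=0.50V), C2(5μF, Q=14μC, V=2.80V), C3(4μF, Q=12μC, V=3.00V), C4(2μF, Q=18μC, V=9.00V)
Op 1: CLOSE 2-3: Q_total=26.00, C_total=9.00, V=2.89; Q2=14.44, Q3=11.56; dissipated=0.044

Answer: 2.89 V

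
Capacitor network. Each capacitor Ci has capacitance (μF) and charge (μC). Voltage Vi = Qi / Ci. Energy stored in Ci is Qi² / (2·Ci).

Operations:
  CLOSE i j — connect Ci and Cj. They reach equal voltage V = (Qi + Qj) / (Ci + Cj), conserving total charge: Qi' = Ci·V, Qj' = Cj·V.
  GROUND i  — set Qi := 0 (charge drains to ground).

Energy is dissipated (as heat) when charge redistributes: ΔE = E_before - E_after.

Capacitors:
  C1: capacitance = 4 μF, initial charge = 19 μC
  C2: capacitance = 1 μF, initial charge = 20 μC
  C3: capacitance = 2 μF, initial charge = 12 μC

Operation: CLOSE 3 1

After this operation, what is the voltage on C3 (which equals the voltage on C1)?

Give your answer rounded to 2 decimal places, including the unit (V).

Answer: 5.17 V

Derivation:
Initial: C1(4μF, Q=19μC, V=4.75V), C2(1μF, Q=20μC, V=20.00V), C3(2μF, Q=12μC, V=6.00V)
Op 1: CLOSE 3-1: Q_total=31.00, C_total=6.00, V=5.17; Q3=10.33, Q1=20.67; dissipated=1.042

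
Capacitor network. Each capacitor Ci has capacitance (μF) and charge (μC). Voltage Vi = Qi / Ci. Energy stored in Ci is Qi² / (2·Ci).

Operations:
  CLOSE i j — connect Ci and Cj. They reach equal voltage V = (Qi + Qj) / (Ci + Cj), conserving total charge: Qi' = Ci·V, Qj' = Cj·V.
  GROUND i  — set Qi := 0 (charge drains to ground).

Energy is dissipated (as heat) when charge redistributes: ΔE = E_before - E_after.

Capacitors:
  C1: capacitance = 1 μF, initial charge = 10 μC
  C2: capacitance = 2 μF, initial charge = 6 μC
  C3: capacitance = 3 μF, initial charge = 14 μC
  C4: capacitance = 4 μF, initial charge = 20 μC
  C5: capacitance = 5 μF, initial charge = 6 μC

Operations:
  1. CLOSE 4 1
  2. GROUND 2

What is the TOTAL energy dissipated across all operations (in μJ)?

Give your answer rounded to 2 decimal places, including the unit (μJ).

Answer: 19.00 μJ

Derivation:
Initial: C1(1μF, Q=10μC, V=10.00V), C2(2μF, Q=6μC, V=3.00V), C3(3μF, Q=14μC, V=4.67V), C4(4μF, Q=20μC, V=5.00V), C5(5μF, Q=6μC, V=1.20V)
Op 1: CLOSE 4-1: Q_total=30.00, C_total=5.00, V=6.00; Q4=24.00, Q1=6.00; dissipated=10.000
Op 2: GROUND 2: Q2=0; energy lost=9.000
Total dissipated: 19.000 μJ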